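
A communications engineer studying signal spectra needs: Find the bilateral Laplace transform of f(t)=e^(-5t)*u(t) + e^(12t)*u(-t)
For e^(-5t)*u(t): L=1/(s + 5), Re(s) > -5
For e^(12t)*u(-t): L=-1/(s-12), Re(s) < 12
Combined: F(s)=1/(s + 5) - 1/(s-12), -5 < Re(s) < 12

Answer: 1/(s + 5) - 1/(s-12), ROC: -5 < Re(s) < 12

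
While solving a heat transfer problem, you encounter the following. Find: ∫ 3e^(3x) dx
Since d/dx[e^(3x)] = 3e^(3x), we get 1 e^(3x)+C

Answer: e^(3x)+C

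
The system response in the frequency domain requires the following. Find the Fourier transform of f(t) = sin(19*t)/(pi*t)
sin(W * t)/(pi * t) = (W/pi) * sinc(W * t/pi) is the impulse response of the ideal low-pass filter with cutoff W (here W = 19).
Its Fourier transform is a rectangular function:
F(omega) = 1 for |omega| < 19, 0 otherwise

Answer: rect(omega/38) [i.e., 1 for |omega| < 19, 0 otherwise]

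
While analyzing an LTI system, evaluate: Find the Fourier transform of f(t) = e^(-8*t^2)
The Fourier transform of a Gaussian e^(-a*t^2) is sqrt(pi/a)*e^(-omega^2/(4a)).
With a=8: F(omega)=sqrt(pi/8)*e^(-omega^2/32)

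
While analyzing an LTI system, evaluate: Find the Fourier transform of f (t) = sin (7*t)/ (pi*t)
sin(W * t)/(pi * t) = (W/pi) * sinc(W * t/pi) is the impulse response of the ideal low-pass filter with cutoff W (here W = 7).
Its Fourier transform is a rectangular function:
F(omega) = 1 for |omega| < 7, 0 otherwise

Answer: rect(omega/14) [i.e., 1 for |omega| < 7, 0 otherwise]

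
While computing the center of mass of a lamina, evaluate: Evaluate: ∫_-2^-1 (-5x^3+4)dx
Step 1: Find antiderivative F(x)=(-5/4)x^4 + 4x
Step 2: F(-1) - F(-2)=-21/4 - (-28)=91/4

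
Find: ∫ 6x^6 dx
Using power rule: ∫ 6x^6 dx=6/7 x^7 + C=(6/7)x^7 + C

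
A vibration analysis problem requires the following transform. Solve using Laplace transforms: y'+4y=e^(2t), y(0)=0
Take L: sY - 0+4Y=1/(s-2)
Y(s+4)=1/(s-2)+0
Y=1/((s-2)(s+4))+0/(s+4)
Partial fractions: 1/((s-2)(s+4))=(1/6)/(s-2) - (1/6)/(s+4)
So Y=(1/6)/(s-2) - (1/6)/(s+4)
Inverse Laplace transform (L^(-1){1/(s-2)}=e^(2t), L^(-1){1/(s+4)}=e^(-4t)):

Answer: y(t)=(1/6)·e^(2t) - (1/6)·e^(-4t)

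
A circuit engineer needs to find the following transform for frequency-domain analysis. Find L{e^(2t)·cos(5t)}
First shifting: L{e^(at)f(t)} = F(s-a)
L{cos(5t)} = s/(s²+25)
Shift: (s-2)/((s-2)²+25)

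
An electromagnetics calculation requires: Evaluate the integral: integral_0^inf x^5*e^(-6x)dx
This is a Gamma integral. Substitute u=6x (du=6 dx):
integral_0^inf x^5 * e^(-6x) dx=(1/6^6) integral_0^inf u^5 * e^(-u) du
=Gamma(6)/6^6=5!/6^6=120/46656

Answer: 5/1944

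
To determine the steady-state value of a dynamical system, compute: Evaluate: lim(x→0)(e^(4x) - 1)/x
L'Hôpital (0/0): lim 4e^(4x)/1 = 4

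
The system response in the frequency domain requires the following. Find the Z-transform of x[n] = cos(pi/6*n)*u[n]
Z{cos(w0 * n) * u[n]} = z(z - cos(w0))/(z^2 - 2z * cos(w0) + 1)
With w0 = pi/6: X(z) = z(z - cos(pi/6))/(z^2 - 2z * cos(pi/6) + 1)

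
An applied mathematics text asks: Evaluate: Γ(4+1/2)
Γ(n + 1/2) = (2n)!√π/(4^n·n!)
= 40320√π/(256·24) = (105/16)·√π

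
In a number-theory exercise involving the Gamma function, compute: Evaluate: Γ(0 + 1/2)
Γ(1/2)=√π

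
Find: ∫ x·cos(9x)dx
By parts: u=x, dv=cos(9x) dx
du=dx, v=sin(9x)/9
=x·sin(9x)/9 + cos(9x)/9² + C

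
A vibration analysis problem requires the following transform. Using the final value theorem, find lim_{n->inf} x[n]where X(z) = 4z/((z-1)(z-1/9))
Final value theorem: lim x[n]=lim_{z->1} (z-1)*X(z)
(z-1)*X(z)=4z/(z-1/9)
As z->1: 4/(1 - 1/9)=4/(8/9)=9/2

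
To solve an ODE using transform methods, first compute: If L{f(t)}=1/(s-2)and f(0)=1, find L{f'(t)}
L{f'(t)} = s·F(s) - f(0) = s/(s-2)-1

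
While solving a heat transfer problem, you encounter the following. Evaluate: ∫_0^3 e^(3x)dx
Antiderivative: (1/3)e^(3x)
Evaluate: (1/3)(e^9-1)

Answer: (e^9-1)/3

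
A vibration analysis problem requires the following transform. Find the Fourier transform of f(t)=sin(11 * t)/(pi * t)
sin(W*t)/(pi*t)=(W/pi)*sinc(W*t/pi) is the impulse response of the ideal low-pass filter with cutoff W (here W=11).
Its Fourier transform is a rectangular function:
F(omega)=1 for |omega| < 11, 0 otherwise

Answer: rect(omega/22) [i.e., 1 for |omega| < 11, 0 otherwise]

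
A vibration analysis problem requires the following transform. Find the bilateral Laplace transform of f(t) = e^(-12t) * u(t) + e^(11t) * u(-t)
For e^(-12t)*u(t): L = 1/(s + 12), Re(s) > -12
For e^(11t)*u(-t): L = -1/(s-11), Re(s) < 11
Combined: F(s) = 1/(s + 12) - 1/(s-11), -12 < Re(s) < 11

Answer: 1/(s + 12) - 1/(s-11), ROC: -12 < Re(s) < 11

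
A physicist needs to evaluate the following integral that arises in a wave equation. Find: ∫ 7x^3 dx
Using power rule: ∫ 7x^3 dx = 7/4 x^4 + C = (7/4)x^4 + C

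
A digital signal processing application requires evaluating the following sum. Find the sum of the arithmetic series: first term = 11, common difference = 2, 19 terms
Last term: a_n=11 + (19 - 1)·2=47
Sum=n(a_1 + a_n)/2=19(11 + 47)/2=551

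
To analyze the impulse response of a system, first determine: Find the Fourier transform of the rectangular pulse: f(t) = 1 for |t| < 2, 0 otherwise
F(omega) = integral from -2 to 2 of e^(-j*omega*t) dt
= 2*sin(2*omega)/omega = 4*sinc(2*omega/pi)

Answer: 2*sin(2*omega)/omega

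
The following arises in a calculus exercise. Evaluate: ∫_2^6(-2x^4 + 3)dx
Step 1: Find antiderivative F(x)=(-2/5)x^5+3x
Step 2: F(6) - F(2)=-15462/5 - (-34/5)=-15428/5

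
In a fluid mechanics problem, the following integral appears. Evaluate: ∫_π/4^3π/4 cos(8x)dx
Antiderivative: sin(8x)/8
Evaluate at bounds: [sin(8·3π/4)/8] - [sin(8·π/4)/8]
=((0) - (0))/8=0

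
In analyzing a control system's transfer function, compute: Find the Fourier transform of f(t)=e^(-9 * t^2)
The Fourier transform of a Gaussian e^(-a*t^2) is sqrt(pi/a)*e^(-omega^2/(4a)).
With a = 9: F(omega) = sqrt(pi)/3*e^(-omega^2/36)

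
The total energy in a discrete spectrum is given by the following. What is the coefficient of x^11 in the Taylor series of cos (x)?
cos(x) has only even powers. Coefficient of x^11 = 0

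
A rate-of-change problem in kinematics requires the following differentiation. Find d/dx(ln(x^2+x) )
Chain rule: d/dx[ln(u)]=u'/u where u=x^2 + x
u'=2x + 1

Answer: (2x + 1)/(x^2 + x)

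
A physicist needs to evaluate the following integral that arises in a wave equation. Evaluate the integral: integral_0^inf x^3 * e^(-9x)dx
This is a Gamma integral. Substitute u = 9x (du = 9 dx):
integral_0^inf x^3 * e^(-9x) dx = (1/9^4) integral_0^inf u^3 * e^(-u) du
= Gamma(4)/9^4 = 3!/9^4 = 6/6561

Answer: 2/2187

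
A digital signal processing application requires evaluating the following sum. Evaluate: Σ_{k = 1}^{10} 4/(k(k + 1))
Partial fractions: 4/(k(k+1))=4/k - 4/(k+1)
Telescoping sum: 4(1-1/11)=4·10/11

Answer: 40/11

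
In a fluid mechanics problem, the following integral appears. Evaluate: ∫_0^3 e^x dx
Antiderivative: e^x
Evaluate: (e^3-1)

Answer: e^3-1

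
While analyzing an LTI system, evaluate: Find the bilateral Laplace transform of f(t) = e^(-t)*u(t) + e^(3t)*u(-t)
For e^(-t) * u(t): L = 1/(s + 1), Re(s) > -1
For e^(3t) * u(-t): L = -1/(s-3), Re(s) < 3
Combined: F(s) = 1/(s + 1) - 1/(s-3), -1 < Re(s) < 3

Answer: 1/(s + 1) - 1/(s-3), ROC: -1 < Re(s) < 3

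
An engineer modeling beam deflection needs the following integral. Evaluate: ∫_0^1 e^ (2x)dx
Antiderivative: (1/2)e^(2x)
Evaluate: (1/2)(e^2-1)

Answer: (e^2-1)/2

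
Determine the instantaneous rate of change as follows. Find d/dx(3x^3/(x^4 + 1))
Quotient rule: (f/g)'=(f'g - fg')/g²
f=3x^3, f'=9x^2
g=x^4 + 1, g'=4x^3

Answer: (9x^2·(x^4 + 1) - 12x^6)/(x^4 + 1)²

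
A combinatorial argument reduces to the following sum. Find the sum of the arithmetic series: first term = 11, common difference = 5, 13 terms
Last term: a_n = 11 + (13 - 1)·5 = 71
Sum = n(a_1 + a_n)/2 = 13(11 + 71)/2 = 533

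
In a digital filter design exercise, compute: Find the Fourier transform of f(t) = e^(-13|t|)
Using the standard pair: F{e^(-a|t|)}=2a/(a^2+omega^2)
With a=13: F(omega)=26/(169+omega^2)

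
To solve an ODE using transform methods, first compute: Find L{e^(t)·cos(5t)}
First shifting: L{e^(at)f(t)}=F(s-a)
L{cos(5t)}=s/(s²+25)
Shift: (s-1)/((s-1)²+25)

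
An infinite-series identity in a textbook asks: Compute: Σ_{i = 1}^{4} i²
Using formula: Σ i^2 = n(n + 1)(2n + 1)/6 = 4·5·9/6 = 30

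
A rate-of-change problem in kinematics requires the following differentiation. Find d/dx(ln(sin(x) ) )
Chain rule: d/dx[ln(u)] = u'/u where u = sin(x)
u' = cos(x)

Answer: (cos(x))/(sin(x))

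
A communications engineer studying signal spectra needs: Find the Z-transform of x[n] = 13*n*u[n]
Z{n * u[n]}=z/(z-1)^2
By linearity: Z{13 * n * u[n]}=13z/(z-1)^2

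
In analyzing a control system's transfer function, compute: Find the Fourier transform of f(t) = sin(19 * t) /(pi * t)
sin(W * t)/(pi * t) = (W/pi) * sinc(W * t/pi) is the impulse response of the ideal low-pass filter with cutoff W (here W = 19).
Its Fourier transform is a rectangular function:
F(omega) = 1 for |omega| < 19, 0 otherwise

Answer: rect(omega/38) [i.e., 1 for |omega| < 19, 0 otherwise]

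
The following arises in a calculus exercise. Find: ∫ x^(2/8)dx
Power rule: ∫ x^(1/4) dx = x^(5/4)/(5/4) + C

Answer: (4/5)·x^(5/4) + C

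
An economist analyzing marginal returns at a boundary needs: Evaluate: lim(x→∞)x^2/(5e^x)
Apply L'Hôpital 2 times (∞/∞ each time):
Eventually get 2!/(5e^x) → 0

Answer: 0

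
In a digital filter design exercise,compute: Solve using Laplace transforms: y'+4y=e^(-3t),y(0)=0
Take L: sY - 0 + 4Y=1/(s + 3)
Y(s + 4)=1/(s + 3) + 0
Y=1/((s + 3)(s + 4)) + 0/(s + 4)
Partial fractions: 1/((s + 3)(s + 4))=1/(s + 3) - 1/(s + 4)
So Y=1/(s + 3) - 1/(s + 4)
Inverse Laplace transform (L^(-1){1/(s + 3)}=e^(-3t), L^(-1){1/(s + 4)}=e^(-4t)):

Answer: y(t)=1·e^(-3t) - e^(-4t)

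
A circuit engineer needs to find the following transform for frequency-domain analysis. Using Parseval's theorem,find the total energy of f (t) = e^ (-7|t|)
Parseval's theorem: E=integral |f(t)|^2 dt=(1/2pi) integral |F(omega)|^2 domega
E=integral_{-inf}^{inf} e^(-14|t|) dt=2*integral_0^inf e^(-14t) dt=2/(2*7)=1/7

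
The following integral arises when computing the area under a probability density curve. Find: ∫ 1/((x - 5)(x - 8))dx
Partial fractions: 1/((x-5)(x-8)) = A/(x-5) + B/(x-8)
A = -1/3, B = 1/3
∫ [-1/3· 1/(x-5) + 1/3· 1/(x-8)] dx
= (1/3)[ln|x-8| - ln|x-5|] + C

Answer: (1/3)·ln|(x-8)/(x-5)| + C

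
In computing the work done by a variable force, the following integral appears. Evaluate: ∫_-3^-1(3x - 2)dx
Step 1: Find antiderivative F(x) = (3/2)x^2-2x
Step 2: F(-1) - F(-3) = 7/2 - (39/2) = -16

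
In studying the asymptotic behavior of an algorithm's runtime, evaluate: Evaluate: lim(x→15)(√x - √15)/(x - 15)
Multiply by conjugate (√x+√15)/(√x+√15):
=(x - 15)/((x - 15)(√x+√15))=1/(√x+√15)
As x → 15: 1/(2√15)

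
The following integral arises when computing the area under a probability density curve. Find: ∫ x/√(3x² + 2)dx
Let u = 3x² + 2, du = 6x dx
∫ (1/6)·u^(-1/2) du = √u/3 + C

Answer: √(3x² + 2)/3 + C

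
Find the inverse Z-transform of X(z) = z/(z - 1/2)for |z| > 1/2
Standard pair: z/(z-a) <-> a^n * u[n] for causal signals
With a=1/2: x[n]=(1/2)^n * u[n]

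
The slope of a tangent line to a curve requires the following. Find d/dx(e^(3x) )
Chain rule: d/dx[e^u] = e^u · u' where u = 3x
u' = 3

Answer: 3·e^(3x)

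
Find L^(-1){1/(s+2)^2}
L^(-1){1/(s-a)^n}=t^(n-1)·e^(at)/(n-1)!
Here a=-2, n=2: t^1·e^(-2t)/1

Answer: t·e^(-2t)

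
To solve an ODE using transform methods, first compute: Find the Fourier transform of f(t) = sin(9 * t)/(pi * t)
sin(W*t)/(pi*t) = (W/pi)*sinc(W*t/pi) is the impulse response of the ideal low-pass filter with cutoff W (here W = 9).
Its Fourier transform is a rectangular function:
F(omega) = 1 for |omega| < 9, 0 otherwise

Answer: rect(omega/18) [i.e., 1 for |omega| < 9, 0 otherwise]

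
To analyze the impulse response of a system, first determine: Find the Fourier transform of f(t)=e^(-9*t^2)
The Fourier transform of a Gaussian e^(-a*t^2) is sqrt(pi/a)*e^(-omega^2/(4a)).
With a = 9: F(omega) = sqrt(pi)/3*e^(-omega^2/36)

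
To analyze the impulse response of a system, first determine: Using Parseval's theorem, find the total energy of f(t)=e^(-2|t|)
Parseval's theorem: E=integral |f(t)|^2 dt=(1/2pi) integral |F(omega)|^2 domega
E=integral_{-inf}^{inf} e^(-4|t|) dt=2*integral_0^inf e^(-4t) dt=2/(2*2)=1/2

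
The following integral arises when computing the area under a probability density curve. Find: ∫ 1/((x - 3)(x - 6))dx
Partial fractions: 1/((x-3)(x-6))=A/(x-3) + B/(x-6)
A=-1/3, B=1/3
∫ [-1/3· 1/(x-3) + 1/3· 1/(x-6)] dx
=(1/3)[ln|x-6| - ln|x-3|] + C

Answer: (1/3)·ln|(x-6)/(x-3)| + C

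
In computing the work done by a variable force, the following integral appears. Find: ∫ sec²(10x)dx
Since d/dx[tan(10x)] = 10sec²(10x), integral = tan(10x)/10 + C

Answer: (1/10)tan(10x) + C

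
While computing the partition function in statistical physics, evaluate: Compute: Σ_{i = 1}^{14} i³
Using formula: Σ i^3 = [n(n+1)/2]² = [14·15/2]² = 11025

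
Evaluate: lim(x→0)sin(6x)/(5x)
L'Hôpital (0/0): lim 6cos(6x)/5 = 6/5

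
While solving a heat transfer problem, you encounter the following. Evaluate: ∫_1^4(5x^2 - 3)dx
Step 1: Find antiderivative F(x) = (5/3)x^3-3x
Step 2: F(4) - F(1) = 284/3 - (-4/3) = 96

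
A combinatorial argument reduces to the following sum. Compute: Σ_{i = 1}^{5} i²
Using formula: Σ i^2=n(n+1)(2n+1)/6=5·6·11/6=55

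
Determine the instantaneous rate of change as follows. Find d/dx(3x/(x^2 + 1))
Quotient rule: (f/g)'=(f'g - fg')/g²
f=3x, f'=3
g=x^2 + 1, g'=2x

Answer: (3·(x^2 + 1) - 6x^2)/(x^2 + 1)²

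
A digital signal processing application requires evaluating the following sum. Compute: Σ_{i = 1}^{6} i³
Using formula: Σ i^3 = [n(n+1)/2]² = [6·7/2]² = 441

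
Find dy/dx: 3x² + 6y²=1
Differentiate: 6x + 12y·(dy/dx) = 0
dy/dx = -6x/(12y) = -(1/2)·(x/y)

Answer: dy/dx = -(1/2)·(x/y)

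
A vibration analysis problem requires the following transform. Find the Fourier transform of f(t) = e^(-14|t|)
Using the standard pair: F{e^(-a|t|)}=2a/(a^2+omega^2)
With a=14: F(omega)=28/(196+omega^2)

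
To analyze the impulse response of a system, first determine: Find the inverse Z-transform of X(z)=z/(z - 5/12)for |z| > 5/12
Standard pair: z/(z-a) <-> a^n * u[n] for causal signals
With a = 5/12: x[n] = (5/12)^n * u[n]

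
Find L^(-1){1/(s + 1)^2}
L^(-1){1/(s-a)^n} = t^(n-1)·e^(at)/(n-1)!
Here a = -1, n = 2: t^1·e^(-t)/1

Answer: t·e^(-t)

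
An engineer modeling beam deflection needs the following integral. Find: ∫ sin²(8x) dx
Using identity sin²(u) = (1 - cos(2u))/2:
∫ (1 - cos(16x))/2 dx = x/2 - sin(16x)/32+C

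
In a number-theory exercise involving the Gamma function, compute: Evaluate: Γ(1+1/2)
Γ(n+1/2) = (2n)!√π/(4^n·n!)
= 2√π/(4·1) = (1/2)·√π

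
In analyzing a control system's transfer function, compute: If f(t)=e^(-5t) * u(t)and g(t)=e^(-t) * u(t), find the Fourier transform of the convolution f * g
By the convolution theorem: F{f * g}=F(omega) * G(omega)
F(omega)=1/(5+j * omega), G(omega)=1/(1+j * omega)
F{f * g}=1/((5+j * omega)(1+j * omega))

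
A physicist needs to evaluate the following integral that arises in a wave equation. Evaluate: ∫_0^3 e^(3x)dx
Antiderivative: (1/3)e^(3x)
Evaluate: (1/3)(e^9 - 1)

Answer: (e^9 - 1)/3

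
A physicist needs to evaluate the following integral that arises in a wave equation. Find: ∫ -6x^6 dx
Using power rule: ∫ -6x^6 dx = -6/7 x^7+C = (-6/7)x^7+C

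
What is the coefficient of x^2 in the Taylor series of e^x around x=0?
Taylor series of e^x=Σ x^n/n!
Coefficient of x^2=1/2!=1/2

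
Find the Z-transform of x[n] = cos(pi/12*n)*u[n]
Z{cos(w0*n)*u[n]} = z(z - cos(w0))/(z^2 - 2z*cos(w0) + 1)
With w0 = pi/12: X(z) = z(z - cos(pi/12))/(z^2 - 2z*cos(pi/12) + 1)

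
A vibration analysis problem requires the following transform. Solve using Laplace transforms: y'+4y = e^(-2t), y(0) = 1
Take L: sY - 1+4Y = 1/(s+2)
Y(s+4) = 1/(s+2)+1
Y = 1/((s+2)(s+4))+1/(s+4)
Partial fractions: 1/((s+2)(s+4)) = (1/2)/(s+2) - (1/2)/(s+4)
So Y = (1/2)/(s+2)+(1/2)/(s+4)
Inverse Laplace transform (L^(-1){1/(s+2)} = e^(-2t), L^(-1){1/(s+4)} = e^(-4t)):

Answer: y(t) = (1/2)·e^(-2t)+(1/2)·e^(-4t)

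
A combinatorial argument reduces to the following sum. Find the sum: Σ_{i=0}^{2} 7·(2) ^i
Geometric series: S = a(1 - r^n)/(1 - r)
a = 7, r = 2, n = 3
S = 7(1 - 8)/-1 = 49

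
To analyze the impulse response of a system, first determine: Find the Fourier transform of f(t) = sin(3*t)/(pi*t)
sin(W*t)/(pi*t)=(W/pi)*sinc(W*t/pi) is the impulse response of the ideal low-pass filter with cutoff W (here W=3).
Its Fourier transform is a rectangular function:
F(omega)=1 for |omega| < 3, 0 otherwise

Answer: rect(omega/6) [i.e., 1 for |omega| < 3, 0 otherwise]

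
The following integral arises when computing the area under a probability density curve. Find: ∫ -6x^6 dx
Using power rule: ∫ -6x^6 dx=-6/7 x^7 + C=(-6/7)x^7 + C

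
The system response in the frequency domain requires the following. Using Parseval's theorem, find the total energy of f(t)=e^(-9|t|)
Parseval's theorem: E = integral |f(t)|^2 dt = (1/2pi) integral |F(omega)|^2 domega
E = integral_{-inf}^{inf} e^(-18|t|) dt = 2*integral_0^inf e^(-18t) dt = 2/(2*9) = 1/9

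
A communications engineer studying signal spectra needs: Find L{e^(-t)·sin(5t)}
First shifting: L{e^(at)f(t)} = F(s-a)
L{sin(5t)} = 5/(s² + 25)
Shift: 5/((s + 1)² + 25)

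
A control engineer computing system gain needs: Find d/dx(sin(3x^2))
Chain rule: d/dx[sin(u)] = cos(u)·u' where u = 3x^2
u' = 6x

Answer: 6x·cos(3x^2)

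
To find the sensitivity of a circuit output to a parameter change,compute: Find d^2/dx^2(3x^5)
Apply power rule 2 times:
d^1: 15x^4
d^2: 60x^3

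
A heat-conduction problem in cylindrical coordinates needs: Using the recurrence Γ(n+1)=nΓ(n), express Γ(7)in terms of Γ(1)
Γ(7) = 6Γ(6) = 6·5Γ(5) = ... = 6!·Γ(1) = 720·Γ(1)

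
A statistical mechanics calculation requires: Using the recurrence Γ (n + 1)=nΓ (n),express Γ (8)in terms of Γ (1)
Γ(8)=7Γ(7)=7·6Γ(6)=...=7!·Γ(1)=5040·Γ(1)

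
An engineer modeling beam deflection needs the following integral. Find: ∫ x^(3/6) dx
Power rule: ∫ x^(1/2) dx = x^(3/2)/(3/2)+C

Answer: (2/3)·x^(3/2)+C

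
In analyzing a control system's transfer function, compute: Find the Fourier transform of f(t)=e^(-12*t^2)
The Fourier transform of a Gaussian e^(-a*t^2) is sqrt(pi/a)*e^(-omega^2/(4a)).
With a=12: F(omega)=sqrt(pi/12)*e^(-omega^2/48)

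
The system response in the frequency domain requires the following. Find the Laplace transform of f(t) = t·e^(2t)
L{t·e^(at)} = 1/(s-a)²
L{t·e^(2t)} = 1/(s-2)²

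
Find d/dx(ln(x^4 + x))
Chain rule: d/dx[ln(u)] = u'/u where u = x^4+x
u' = 4x^3+1

Answer: (4x^3+1)/(x^4+x)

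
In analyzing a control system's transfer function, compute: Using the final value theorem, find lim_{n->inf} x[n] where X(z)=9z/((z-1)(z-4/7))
Final value theorem: lim x[n]=lim_{z->1} (z-1)*X(z)
(z-1)*X(z)=9z/(z-4/7)
As z->1: 9/(1-4/7)=9/(3/7)=21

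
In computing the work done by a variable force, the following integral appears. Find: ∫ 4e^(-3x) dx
Since d/dx[e^(-3x)]=-3e^(-3x), we get -4/3 e^(-3x)+C

Answer: (-4/3)e^(-3x)+C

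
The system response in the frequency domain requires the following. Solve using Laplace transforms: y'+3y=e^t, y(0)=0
Take L: sY - 0+3Y = 1/(s-1)
Y(s+3) = 1/(s-1)+0
Y = 1/((s-1)(s+3))+0/(s+3)
Partial fractions: 1/((s-1)(s+3)) = (1/4)/(s-1) - (1/4)/(s+3)
So Y = (1/4)/(s-1) - (1/4)/(s+3)
Inverse Laplace transform (L^(-1){1/(s-1)} = e^t, L^(-1){1/(s+3)} = e^(-3t)):

Answer: y(t) = (1/4)·e^t - (1/4)·e^(-3t)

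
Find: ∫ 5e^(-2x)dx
Since d/dx[e^(-2x)]=-2e^(-2x), we get -5/2 e^(-2x)+C

Answer: (-5/2)e^(-2x)+C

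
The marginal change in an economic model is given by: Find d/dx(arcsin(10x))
d/dx[arcsin(u)]=u'/√(1-u²), u=10x, u'=10

Answer: 10/√(1-100x²)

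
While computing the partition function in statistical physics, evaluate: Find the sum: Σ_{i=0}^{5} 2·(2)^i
Geometric series: S=a(1 - r^n)/(1 - r)
a=2, r=2, n=6
S=2(1-64)/-1=126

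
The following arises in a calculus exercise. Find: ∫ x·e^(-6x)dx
Integration by parts: u=x, dv=e^(-6x) dx
du=dx, v=e^(-6x)/(-6)
=x·e^(-6x)/(-6) - ∫ e^(-6x)/(-6) dx
=x·e^(-6x)/(-6) - e^(-6x)/36 + C

Answer: e^(-6x)(x/(-6) - 1/36) + C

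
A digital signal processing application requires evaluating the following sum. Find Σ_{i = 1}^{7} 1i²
= 1·n(n+1)(2n+1)/6 = 1·7·8·15/6 = 140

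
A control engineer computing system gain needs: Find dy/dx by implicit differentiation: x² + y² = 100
Differentiate both sides: 2x + 2y·(dy/dx) = 0
Solve: dy/dx = -2x/(2y) = -x/y

Answer: dy/dx = -x/y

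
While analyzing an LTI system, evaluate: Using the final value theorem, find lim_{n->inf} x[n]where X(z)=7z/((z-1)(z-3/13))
Final value theorem: lim x[n] = lim_{z->1} (z-1) * X(z)
(z-1) * X(z) = 7z/(z-3/13)
As z->1: 7/(1 - 3/13) = 7/(10/13) = 91/10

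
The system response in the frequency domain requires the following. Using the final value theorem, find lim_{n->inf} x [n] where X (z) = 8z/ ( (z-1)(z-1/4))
Final value theorem: lim x[n] = lim_{z->1} (z-1)*X(z)
(z-1)*X(z) = 8z/(z-1/4)
As z->1: 8/(1 - 1/4) = 8/(3/4) = 32/3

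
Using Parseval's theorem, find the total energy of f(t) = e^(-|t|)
Parseval's theorem: E=integral |f(t)|^2 dt=(1/2pi) integral |F(omega)|^2 domega
E=integral_{-inf}^{inf} e^(-2|t|) dt=2 * integral_0^inf e^(-2t) dt=2/(2 * 1)=1/1

Answer: 1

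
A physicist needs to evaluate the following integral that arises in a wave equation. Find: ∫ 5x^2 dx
Using power rule: ∫ 5x^2 dx = 5/3 x^3+C = (5/3)x^3+C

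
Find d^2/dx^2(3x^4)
Apply power rule 2 times:
d^1: 12x^3
d^2: 36x^2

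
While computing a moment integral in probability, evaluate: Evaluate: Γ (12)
Γ(n) = (n-1)! for positive integers
Γ(12) = 11! = 39916800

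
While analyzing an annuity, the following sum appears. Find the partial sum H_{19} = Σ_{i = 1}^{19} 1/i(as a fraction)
H_19=1+1/2+1/3+...+1/19
=275295799/77597520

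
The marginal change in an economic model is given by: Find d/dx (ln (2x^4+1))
Chain rule: d/dx[ln(u)]=u'/u where u=2x^4+1
u'=8x^3

Answer: (8x^3)/(2x^4+1)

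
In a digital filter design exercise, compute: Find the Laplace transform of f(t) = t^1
L{t^n}=n!/s^(n+1)
L{t^1}=1!/s^2=1/s^2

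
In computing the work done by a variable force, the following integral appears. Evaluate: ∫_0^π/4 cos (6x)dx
Antiderivative: sin(6x)/6
Evaluate at bounds: [sin(6·π/4)/6] - [sin(6·0)/6]
= ((-1) - (0))/6 = -1/6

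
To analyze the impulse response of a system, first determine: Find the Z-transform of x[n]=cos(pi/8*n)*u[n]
Z{cos(w0*n)*u[n]}=z(z - cos(w0))/(z^2 - 2z*cos(w0) + 1)
With w0=pi/8: X(z)=z(z - cos(pi/8))/(z^2 - 2z*cos(pi/8) + 1)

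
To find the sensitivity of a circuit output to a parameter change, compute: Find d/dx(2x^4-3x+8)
Power rule: d/dx(ax^n) = n·a·x^(n-1)
Term by term: 8·x^3-3

Answer: 8x^3-3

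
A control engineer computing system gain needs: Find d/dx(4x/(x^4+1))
Quotient rule: (f/g)'=(f'g - fg')/g²
f=4x, f'=4
g=x^4+1, g'=4x^3

Answer: (4·(x^4+1)-16x^4)/(x^4+1)²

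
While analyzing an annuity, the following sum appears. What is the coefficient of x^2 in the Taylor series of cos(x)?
cos(x) = Σ (-1)^k x^(2k)/(2k)!
For x^2: (-1)^1/2! = -1/2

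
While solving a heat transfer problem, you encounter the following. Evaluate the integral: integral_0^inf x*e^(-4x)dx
This is a Gamma integral. Substitute u = 4x (du = 4 dx):
integral_0^inf x*e^(-4x) dx = (1/4^2) integral_0^inf u^1*e^(-u) du
= Gamma(2)/4^2 = 1!/4^2 = 1/16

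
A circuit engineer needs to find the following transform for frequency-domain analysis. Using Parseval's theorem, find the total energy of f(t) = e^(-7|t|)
Parseval's theorem: E=integral |f(t)|^2 dt=(1/2pi) integral |F(omega)|^2 domega
E=integral_{-inf}^{inf} e^(-14|t|) dt=2 * integral_0^inf e^(-14t) dt=2/(2 * 7)=1/7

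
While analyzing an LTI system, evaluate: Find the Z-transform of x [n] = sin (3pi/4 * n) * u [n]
Z{sin(w0 * n) * u[n]}=z * sin(w0)/(z^2 - 2z * cos(w0) + 1)
With w0=3pi/4: X(z)=z * sin(3pi/4)/(z^2 - 2z * cos(3pi/4) + 1)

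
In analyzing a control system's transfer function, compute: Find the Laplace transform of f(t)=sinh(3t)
L{sinh(at)} = a/(s²-a²)
L{sinh(3t)} = 3/(s²-9)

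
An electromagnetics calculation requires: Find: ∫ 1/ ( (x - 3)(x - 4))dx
Partial fractions: 1/((x-3)(x-4))=A/(x-3) + B/(x-4)
A=-1, B=1
∫ [-1· 1/(x-3) + 1· 1/(x-4)] dx
=(1)[ln|x-4| - ln|x-3|] + C

Answer: ln|(x-4)/(x-3)| + C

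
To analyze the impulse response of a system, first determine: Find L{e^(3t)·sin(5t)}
First shifting: L{e^(at)f(t)} = F(s-a)
L{sin(5t)} = 5/(s²+25)
Shift: 5/((s-3)²+25)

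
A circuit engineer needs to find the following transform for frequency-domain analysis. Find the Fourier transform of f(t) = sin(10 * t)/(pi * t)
sin(W*t)/(pi*t)=(W/pi)*sinc(W*t/pi) is the impulse response of the ideal low-pass filter with cutoff W (here W=10).
Its Fourier transform is a rectangular function:
F(omega)=1 for |omega| < 10, 0 otherwise

Answer: rect(omega/20) [i.e., 1 for |omega| < 10, 0 otherwise]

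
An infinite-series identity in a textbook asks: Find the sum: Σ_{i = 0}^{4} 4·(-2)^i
Geometric series: S = a(1 - r^n)/(1 - r)
a = 4, r = -2, n = 5
S = 4(1+32)/3 = 44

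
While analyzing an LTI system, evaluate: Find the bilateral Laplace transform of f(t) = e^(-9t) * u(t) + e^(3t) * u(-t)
For e^(-9t)*u(t): L=1/(s + 9), Re(s) > -9
For e^(3t)*u(-t): L=-1/(s-3), Re(s) < 3
Combined: F(s)=1/(s + 9) - 1/(s-3), -9 < Re(s) < 3

Answer: 1/(s + 9) - 1/(s-3), ROC: -9 < Re(s) < 3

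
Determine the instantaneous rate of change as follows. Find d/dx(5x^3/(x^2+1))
Quotient rule: (f/g)' = (f'g - fg')/g²
f = 5x^3, f' = 15x^2
g = x^2+1, g' = 2x

Answer: (15x^2·(x^2+1)-10x^4)/(x^2+1)²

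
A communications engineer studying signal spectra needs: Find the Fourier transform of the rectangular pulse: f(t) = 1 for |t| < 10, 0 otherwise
F(omega)=integral from -10 to 10 of e^(-j * omega * t) dt
=2 * sin(10 * omega)/omega=20 * sinc(10 * omega/pi)

Answer: 2 * sin(10 * omega)/omega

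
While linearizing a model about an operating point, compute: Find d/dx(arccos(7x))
d/dx[arccos(u)] = -u'/√(1-u²), u = 7x, u' = 7

Answer: -7/√(1-49x²)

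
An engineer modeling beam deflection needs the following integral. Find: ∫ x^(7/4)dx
Power rule: ∫ x^(7/4) dx=x^(11/4)/(11/4) + C

Answer: (4/11)·x^(11/4) + C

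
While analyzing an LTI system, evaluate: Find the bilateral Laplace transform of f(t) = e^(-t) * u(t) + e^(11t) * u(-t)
For e^(-t)*u(t): L = 1/(s + 1), Re(s) > -1
For e^(11t)*u(-t): L = -1/(s-11), Re(s) < 11
Combined: F(s) = 1/(s + 1) - 1/(s-11), -1 < Re(s) < 11

Answer: 1/(s + 1) - 1/(s-11), ROC: -1 < Re(s) < 11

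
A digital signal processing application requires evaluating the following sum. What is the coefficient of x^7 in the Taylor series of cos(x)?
cos(x) has only even powers. Coefficient of x^7=0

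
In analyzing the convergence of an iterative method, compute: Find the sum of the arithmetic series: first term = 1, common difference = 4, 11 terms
Last term: a_n = 1+(11-1)·4 = 41
Sum = n(a_1+a_n)/2 = 11(1+41)/2 = 231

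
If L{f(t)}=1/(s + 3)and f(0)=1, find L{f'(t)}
L{f'(t)}=s·F(s) - f(0)=s/(s + 3) - 1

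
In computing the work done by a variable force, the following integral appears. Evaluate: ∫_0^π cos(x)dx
Antiderivative: sin(x)
Evaluate at bounds: [sin(1·π)/1] - [sin(1·0)/1]
=((0) - (0))/1=0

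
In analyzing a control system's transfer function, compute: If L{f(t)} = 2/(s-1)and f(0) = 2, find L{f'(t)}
L{f'(t)} = s·F(s) - f(0) = 2s/(s-1) - 2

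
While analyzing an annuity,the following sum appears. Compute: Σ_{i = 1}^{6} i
Using formula: Σ i^1 = n(n + 1)/2 = 6·7/2 = 21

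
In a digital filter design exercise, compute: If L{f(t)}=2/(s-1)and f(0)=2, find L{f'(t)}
L{f'(t)}=s·F(s) - f(0)=2s/(s-1)-2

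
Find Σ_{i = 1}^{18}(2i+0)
= 2·Σ i + 0·18 = 2·171 + 0 = 342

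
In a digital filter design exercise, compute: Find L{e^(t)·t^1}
First shifting: L{e^(at)f(t)}=F(s-a)
L{t^1}=1/s^2
Shift s → s-1: 1/(s-1)^2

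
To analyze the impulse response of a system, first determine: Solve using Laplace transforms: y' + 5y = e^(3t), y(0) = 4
Take L: sY - 4+5Y = 1/(s-3)
Y(s+5) = 1/(s-3)+4
Y = 1/((s-3)(s+5))+4/(s+5)
Partial fractions: 1/((s-3)(s+5)) = (1/8)/(s-3) - (1/8)/(s+5)
So Y = (1/8)/(s-3)+(31/8)/(s+5)
Inverse Laplace transform (L^(-1){1/(s-3)} = e^(3t), L^(-1){1/(s+5)} = e^(-5t)):

Answer: y(t) = (1/8)·e^(3t)+(31/8)·e^(-5t)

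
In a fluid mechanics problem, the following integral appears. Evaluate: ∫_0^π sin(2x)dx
Antiderivative: -cos(2x)/2
Evaluate at bounds: [-cos(2·π)/2] - [-cos(2·0)/2]
=(-(1)+(1))/2=0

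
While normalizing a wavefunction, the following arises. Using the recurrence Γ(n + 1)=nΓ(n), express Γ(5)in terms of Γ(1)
Γ(5)=4Γ(4)=4·3Γ(3)=...=4!·Γ(1)=24·Γ(1)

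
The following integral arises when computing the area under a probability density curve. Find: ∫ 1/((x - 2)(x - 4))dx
Partial fractions: 1/((x-2)(x-4))=A/(x-2)+B/(x-4)
A=-1/2, B=1/2
∫ [-1/2· 1/(x-2)+1/2· 1/(x-4)] dx
=(1/2)[ln|x-4| - ln|x-2|]+C

Answer: (1/2)·ln|(x-4)/(x-2)|+C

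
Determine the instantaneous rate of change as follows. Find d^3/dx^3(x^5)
Apply power rule 3 times:
d^1: 5x^4
d^2: 20x^3
d^3: 60x^2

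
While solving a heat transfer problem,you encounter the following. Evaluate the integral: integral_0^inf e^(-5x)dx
integral_0^inf e^(-5x) dx=[-1/5 * e^(-5x)]_0^inf
=0 - (-1/5)=1/5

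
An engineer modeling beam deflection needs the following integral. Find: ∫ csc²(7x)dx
Since d/dx[-cot(7x)] = 7csc²(7x), integral = -cot(7x)/7+C

Answer: (-1/7)cot(7x)+C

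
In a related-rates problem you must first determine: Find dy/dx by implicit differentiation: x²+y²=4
Differentiate both sides: 2x + 2y·(dy/dx)=0
Solve: dy/dx=-2x/(2y)=-x/y

Answer: dy/dx=-x/y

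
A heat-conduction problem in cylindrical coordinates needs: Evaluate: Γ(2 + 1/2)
Γ(n+1/2) = (2n)!√π/(4^n·n!)
= 24√π/(16·2) = (3/4)·√π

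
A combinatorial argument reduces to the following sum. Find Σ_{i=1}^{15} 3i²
= 3·n(n + 1)(2n + 1)/6 = 3·15·16·31/6 = 3720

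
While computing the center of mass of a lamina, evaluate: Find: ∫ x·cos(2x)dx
By parts: u = x, dv = cos(2x) dx
du = dx, v = sin(2x)/2
= x·sin(2x)/2+cos(2x)/2²+C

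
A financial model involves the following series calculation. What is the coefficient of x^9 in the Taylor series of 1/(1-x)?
1/(1-x) = Σ x^n for |x|<1
All coefficients are 1

Answer: 1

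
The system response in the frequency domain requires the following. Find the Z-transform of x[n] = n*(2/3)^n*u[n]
Using the property Z{n * a^n * u[n]}=az/(z-a)^2
With a=2/3: X(z)=(2/3)z/(z - 2/3)^2, |z| > 2/3

Answer: (2/3)z/(z - 2/3)^2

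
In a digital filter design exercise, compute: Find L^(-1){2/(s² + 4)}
L^(-1){w/(s² + w²)}=sin(wt)
Here w=2

Answer: sin(2t)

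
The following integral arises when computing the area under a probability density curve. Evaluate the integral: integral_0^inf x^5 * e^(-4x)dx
This is a Gamma integral. Substitute u = 4x (du = 4 dx):
integral_0^inf x^5 * e^(-4x) dx = (1/4^6) integral_0^inf u^5 * e^(-u) du
= Gamma(6)/4^6 = 5!/4^6 = 120/4096

Answer: 15/512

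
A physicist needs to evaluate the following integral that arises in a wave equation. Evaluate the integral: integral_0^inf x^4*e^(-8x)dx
This is a Gamma integral. Substitute u=8x (du=8 dx):
integral_0^inf x^4 * e^(-8x) dx=(1/8^5) integral_0^inf u^4 * e^(-u) du
=Gamma(5)/8^5=4!/8^5=24/32768

Answer: 3/4096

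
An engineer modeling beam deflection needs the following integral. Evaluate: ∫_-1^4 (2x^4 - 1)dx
Step 1: Find antiderivative F(x)=(2/5)x^5 - x
Step 2: F(4) - F(-1)=2028/5 - (3/5)=405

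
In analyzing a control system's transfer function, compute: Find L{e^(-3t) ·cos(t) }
First shifting: L{e^(at)f(t)} = F(s-a)
L{cos(t)} = s/(s² + 1)
Shift: (s + 3)/((s + 3)² + 1)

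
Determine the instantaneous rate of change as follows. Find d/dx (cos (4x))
Chain rule: d/dx[cos(u)] = -sin(u)·u' where u = 4x
u' = 4

Answer: -4·sin(4x)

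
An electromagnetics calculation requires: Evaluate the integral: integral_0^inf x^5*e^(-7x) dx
This is a Gamma integral. Substitute u=7x (du=7 dx):
integral_0^inf x^5*e^(-7x) dx=(1/7^6) integral_0^inf u^5*e^(-u) du
=Gamma(6)/7^6=5!/7^6=120/117649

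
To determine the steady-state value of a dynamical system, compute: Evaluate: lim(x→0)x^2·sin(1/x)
Squeeze theorem: -|x^2| ≤ x^2·sin(1/x) ≤ |x^2|
Since x^2 → 0 as x → 0, by squeeze theorem the limit is 0

Answer: 0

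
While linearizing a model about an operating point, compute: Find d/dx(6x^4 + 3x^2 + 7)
Power rule: d/dx(ax^n) = n·a·x^(n-1)
Term by term: 24·x^3 + 6·x

Answer: 24x^3 + 6x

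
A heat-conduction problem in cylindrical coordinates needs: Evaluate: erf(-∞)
erf(-∞) = -1 (the error function is odd, so erf(-∞) = -erf(∞) = -1)

Answer: -1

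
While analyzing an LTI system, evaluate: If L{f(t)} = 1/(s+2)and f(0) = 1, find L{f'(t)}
L{f'(t)}=s·F(s) - f(0)=s/(s+2)-1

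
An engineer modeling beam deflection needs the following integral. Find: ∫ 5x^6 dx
Using power rule: ∫ 5x^6 dx=5/7 x^7 + C=(5/7)x^7 + C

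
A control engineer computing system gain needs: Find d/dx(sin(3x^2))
Chain rule: d/dx[sin(u)]=cos(u)·u' where u=3x^2
u'=6x

Answer: 6x·cos(3x^2)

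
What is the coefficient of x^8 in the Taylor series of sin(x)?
sin(x) has only odd powers. Coefficient of x^8 = 0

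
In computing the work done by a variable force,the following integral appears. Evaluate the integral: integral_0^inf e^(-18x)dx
integral_0^inf e^(-18x) dx=[-1/18*e^(-18x)]_0^inf
=0 - (-1/18)=1/18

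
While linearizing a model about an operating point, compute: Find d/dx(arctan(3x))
d/dx[arctan(u)] = u'/(1+u²), u = 3x, u' = 3

Answer: 3/(1+9x²)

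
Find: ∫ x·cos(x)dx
By parts: u=x, dv=cos(x) dx
du=dx, v=sin(x)
=x·sin(x)+cos(x)+C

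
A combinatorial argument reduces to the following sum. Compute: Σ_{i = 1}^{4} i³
Using formula: Σ i^3 = [n(n + 1)/2]² = [4·5/2]² = 100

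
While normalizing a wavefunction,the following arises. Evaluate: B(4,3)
B(x,y)=Γ(x)Γ(y)/Γ(x + y)=(x-1)!(y-1)!/(x + y-1)!
B(4,3)=3!·2!/6!=1/60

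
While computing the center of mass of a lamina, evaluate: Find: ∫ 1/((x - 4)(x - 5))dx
Partial fractions: 1/((x-4)(x-5)) = A/(x-4)+B/(x-5)
A = -1, B = 1
∫ [-1· 1/(x-4)+1· 1/(x-5)] dx
= (1)[ln|x-5| - ln|x-4|]+C

Answer: ln|(x-5)/(x-4)|+C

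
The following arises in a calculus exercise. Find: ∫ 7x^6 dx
Using power rule: ∫ 7x^6 dx=7/7 x^7+C=x^7+C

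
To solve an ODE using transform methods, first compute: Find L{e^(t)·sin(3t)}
First shifting: L{e^(at)f(t)}=F(s-a)
L{sin(3t)}=3/(s² + 9)
Shift: 3/((s-1)² + 9)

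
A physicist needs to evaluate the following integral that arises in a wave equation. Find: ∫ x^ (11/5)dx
Power rule: ∫ x^(11/5) dx = x^(16/5)/(16/5)+C

Answer: (5/16)·x^(16/5)+C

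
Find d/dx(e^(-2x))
Chain rule: d/dx[e^u] = e^u · u' where u = -2x
u' = -2

Answer: -2·e^(-2x)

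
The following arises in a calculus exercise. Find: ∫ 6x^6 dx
Using power rule: ∫ 6x^6 dx=6/7 x^7 + C=(6/7)x^7 + C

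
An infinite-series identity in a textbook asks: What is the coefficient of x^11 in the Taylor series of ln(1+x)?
ln(1+x)=Σ (-1)^(n+1) x^n/n
Coefficient of x^11=(-1)^12/11=1/11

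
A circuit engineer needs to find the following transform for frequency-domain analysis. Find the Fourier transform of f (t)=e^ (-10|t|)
Using the standard pair: F{e^(-a|t|)} = 2a/(a^2+omega^2)
With a = 10: F(omega) = 20/(100+omega^2)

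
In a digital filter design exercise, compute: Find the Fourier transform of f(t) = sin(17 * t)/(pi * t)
sin(W * t)/(pi * t) = (W/pi) * sinc(W * t/pi) is the impulse response of the ideal low-pass filter with cutoff W (here W = 17).
Its Fourier transform is a rectangular function:
F(omega) = 1 for |omega| < 17, 0 otherwise

Answer: rect(omega/34) [i.e., 1 for |omega| < 17, 0 otherwise]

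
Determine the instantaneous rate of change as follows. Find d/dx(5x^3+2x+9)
Power rule: d/dx(ax^n)=n·a·x^(n-1)
Term by term: 15·x^2 + 2

Answer: 15x^2 + 2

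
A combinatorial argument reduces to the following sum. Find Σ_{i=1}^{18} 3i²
=3·n(n + 1)(2n + 1)/6=3·18·19·37/6=6327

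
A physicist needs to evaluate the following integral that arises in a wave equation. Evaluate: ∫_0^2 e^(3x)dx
Antiderivative: (1/3)e^(3x)
Evaluate: (1/3)(e^6-1)

Answer: (e^6-1)/3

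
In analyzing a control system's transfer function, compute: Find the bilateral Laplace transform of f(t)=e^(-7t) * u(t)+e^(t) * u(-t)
For e^(-7t) * u(t): L = 1/(s + 7), Re(s) > -7
For e^(t) * u(-t): L = -1/(s-1), Re(s) < 1
Combined: F(s) = 1/(s + 7) - 1/(s-1), -7 < Re(s) < 1

Answer: 1/(s + 7) - 1/(s-1), ROC: -7 < Re(s) < 1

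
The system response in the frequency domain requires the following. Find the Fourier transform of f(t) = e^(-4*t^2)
The Fourier transform of a Gaussian e^(-a * t^2) is sqrt(pi/a) * e^(-omega^2/(4a)).
With a=4: F(omega)=sqrt(pi)/2 * e^(-omega^2/16)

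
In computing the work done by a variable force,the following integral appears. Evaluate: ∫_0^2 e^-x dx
Antiderivative: -e^-x
Evaluate: -(e^-2 - 1)

Answer: (e^-2 - 1)/(-1)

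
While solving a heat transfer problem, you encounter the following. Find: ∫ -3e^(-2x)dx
Since d/dx[e^(-2x)]=-2e^(-2x), we get 3/2 e^(-2x) + C

Answer: (3/2)e^(-2x) + C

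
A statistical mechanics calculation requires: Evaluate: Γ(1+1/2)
Γ(n+1/2) = (2n)!√π/(4^n·n!)
= 2√π/(4·1) = (1/2)·√π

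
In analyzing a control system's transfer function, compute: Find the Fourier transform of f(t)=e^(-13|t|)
Using the standard pair: F{e^(-a|t|)}=2a/(a^2 + omega^2)
With a=13: F(omega)=26/(169 + omega^2)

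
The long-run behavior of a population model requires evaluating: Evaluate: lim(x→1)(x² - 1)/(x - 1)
Factor: (x² - 1)=(x-1)(x+1)
Cancel (x-1): lim(x→1) (x+1)=2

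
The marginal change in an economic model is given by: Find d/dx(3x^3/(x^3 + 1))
Quotient rule: (f/g)' = (f'g - fg')/g²
f = 3x^3, f' = 9x^2
g = x^3+1, g' = 3x^2

Answer: (9x^2·(x^3+1)-9x^5)/(x^3+1)²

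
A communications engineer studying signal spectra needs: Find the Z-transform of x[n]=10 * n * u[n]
Z{n*u[n]} = z/(z-1)^2
By linearity: Z{10*n*u[n]} = 10z/(z-1)^2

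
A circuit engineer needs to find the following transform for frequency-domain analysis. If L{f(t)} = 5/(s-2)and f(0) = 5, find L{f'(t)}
L{f'(t)}=s·F(s) - f(0)=5s/(s-2) - 5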